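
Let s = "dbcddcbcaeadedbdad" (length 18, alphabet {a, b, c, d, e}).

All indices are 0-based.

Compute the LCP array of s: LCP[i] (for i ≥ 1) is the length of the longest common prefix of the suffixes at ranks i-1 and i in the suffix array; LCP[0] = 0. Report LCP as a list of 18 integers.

[0, 2, 1, 0, 2, 1, 0, 1, 1, 0, 1, 1, 2, 1, 1, 1, 0, 1]

sorted suffixes:
  #0 SA[0]=16  'ad'
  #1 SA[1]=10  'adedbdad'
  #2 SA[2]=8  'aeadedbdad'
  #3 SA[3]=6  'bcaeadedbdad'
  #4 SA[4]=1  'bcddcbcaeadedbdad'
  #5 SA[5]=14  'bdad'
  #6 SA[6]=7  'caeadedbdad'
  #7 SA[7]=5  'cbcaeadedbdad'
  #8 SA[8]=2  'cddcbcaeadedbdad'
  #9 SA[9]=17  'd'
  #10 SA[10]=15  'dad'
  #11 SA[11]=0  'dbcddcbcaeadedbdad'
  #12 SA[12]=13  'dbdad'
  #13 SA[13]=4  'dcbcaeadedbdad'
  #14 SA[14]=3  'ddcbcaeadedbdad'
  #15 SA[15]=11  'dedbdad'
  #16 SA[16]=9  'eadedbdad'
  #17 SA[17]=12  'edbdad'

SA = [16, 10, 8, 6, 1, 14, 7, 5, 2, 17, 15, 0, 13, 4, 3, 11, 9, 12]
[i] adj suffixes → lcp
  [1] 16/10 → 2 ('ad')
  [2] 10/8 → 1 ('a')
  [3] 8/6 → 0 ('')
  [4] 6/1 → 2 ('bc')
  [5] 1/14 → 1 ('b')
  [6] 14/7 → 0 ('')
  [7] 7/5 → 1 ('c')
  [8] 5/2 → 1 ('c')
  [9] 2/17 → 0 ('')
  [10] 17/15 → 1 ('d')
  [11] 15/0 → 1 ('d')
  [12] 0/13 → 2 ('db')
  [13] 13/4 → 1 ('d')
  [14] 4/3 → 1 ('d')
  [15] 3/11 → 1 ('d')
  [16] 11/9 → 0 ('')
  [17] 9/12 → 1 ('e')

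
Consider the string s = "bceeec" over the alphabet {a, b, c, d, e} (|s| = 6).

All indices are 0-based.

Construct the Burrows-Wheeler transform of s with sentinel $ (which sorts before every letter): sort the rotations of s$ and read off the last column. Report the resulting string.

rank  rotation last
    0  $bceeec  c
    1  bceeec$  $
    2  c$bceee  e
    3  ceeec$b  b
    4  ec$bcee  e
    5  eec$bce  e
    6  eeec$bc  c

c$ebeec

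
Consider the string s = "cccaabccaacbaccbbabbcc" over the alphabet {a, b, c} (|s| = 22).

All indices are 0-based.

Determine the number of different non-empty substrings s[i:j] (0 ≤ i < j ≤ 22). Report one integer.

sorted suffixes:
  #0 SA[0]=3  'aabccaacbaccbbabbcc'
  #1 SA[1]=8  'aacbaccbbabbcc'
  #2 SA[2]=17  'abbcc'
  #3 SA[3]=4  'abccaacbaccbbabbcc'
  #4 SA[4]=9  'acbaccbbabbcc'
  #5 SA[5]=12  'accbbabbcc'
  #6 SA[6]=16  'babbcc'
  #7 SA[7]=11  'baccbbabbcc'
  #8 SA[8]=15  'bbabbcc'
  #9 SA[9]=18  'bbcc'
  #10 SA[10]=19  'bcc'
  #11 SA[11]=5  'bccaacbaccbbabbcc'
  #12 SA[12]=21  'c'
  #13 SA[13]=2  'caabccaacbaccbbabbcc'
  #14 SA[14]=7  'caacbaccbbabbcc'
  #15 SA[15]=10  'cbaccbbabbcc'
  #16 SA[16]=14  'cbbabbcc'
  #17 SA[17]=20  'cc'
  #18 SA[18]=1  'ccaabccaacbaccbbabbcc'
  #19 SA[19]=6  'ccaacbaccbbabbcc'
  #20 SA[20]=13  'ccbbabbcc'
  #21 SA[21]=0  'cccaabccaacbaccbbabbcc'

SA = [3, 8, 17, 4, 9, 12, 16, 11, 15, 18, 19, 5, 21, 2, 7, 10, 14, 20, 1, 6, 13, 0]
rank  pair      lcp
   1  s[3:],s[8:]  2  'aa'
   2  s[8:],s[17:]  1  'a'
   3  s[17:],s[4:]  2  'ab'
   4  s[4:],s[9:]  1  'a'
   5  s[9:],s[12:]  2  'ac'
   6  s[12:],s[16:]  0  ''
   7  s[16:],s[11:]  2  'ba'
   8  s[11:],s[15:]  1  'b'
   9  s[15:],s[18:]  2  'bb'
  10  s[18:],s[19:]  1  'b'
  11  s[19:],s[5:]  3  'bcc'
  12  s[5:],s[21:]  0  ''
  13  s[21:],s[2:]  1  'c'
  14  s[2:],s[7:]  3  'caa'
  15  s[7:],s[10:]  1  'c'
  16  s[10:],s[14:]  2  'cb'
  17  s[14:],s[20:]  1  'c'
  18  s[20:],s[1:]  2  'cc'
  19  s[1:],s[6:]  4  'ccaa'
  20  s[6:],s[13:]  2  'cc'
  21  s[13:],s[0:]  2  'cc'

n(n+1)/2 = 22·23/2 = 253
Σ LCP = 0 + 2 + 1 + 2 + 1 + 2 + 0 + 2 + 1 + 2 + 1 + 3 + 0 + 1 + 3 + 1 + 2 + 1 + 2 + 4 + 2 + 2 = 35
distinct = 253 − 35 = 218

218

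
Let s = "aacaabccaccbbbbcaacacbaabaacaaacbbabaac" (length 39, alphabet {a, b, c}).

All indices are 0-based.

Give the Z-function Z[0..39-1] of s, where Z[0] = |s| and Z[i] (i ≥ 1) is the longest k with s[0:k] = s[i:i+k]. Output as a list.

[39, 1, 0, 2, 1, 0, 0, 0, 1, 0, 0, 0, 0, 0, 0, 0, 4, 1, 0, 1, 0, 0, 2, 1, 0, 5, 1, 0, 2, 3, 1, 0, 0, 0, 1, 0, 3, 1, 0]

Z[0]=39
i=1: fresh scan; Z[1]=1 extend→box=[1,2)
i=2: fresh scan; Z[2]=0
i=3: fresh scan; Z[3]=2 extend→box=[3,5)
i=4: min(r-i=1, Z[1]=1)=1; Z[4]=1
i=5: fresh scan; Z[5]=0
i=6: fresh scan; Z[6]=0
i=7: fresh scan; Z[7]=0
i=8: fresh scan; Z[8]=1 extend→box=[8,9)
i=9: fresh scan; Z[9]=0
i=10: fresh scan; Z[10]=0
i=11: fresh scan; Z[11]=0
i=12: fresh scan; Z[12]=0
i=13: fresh scan; Z[13]=0
i=14: fresh scan; Z[14]=0
i=15: fresh scan; Z[15]=0
i=16: fresh scan; Z[16]=4 extend→box=[16,20)
i=17: min(r-i=3, Z[1]=1)=1; Z[17]=1
i=18: min(r-i=2, Z[2]=0)=0; Z[18]=0
i=19: min(r-i=1, Z[3]=2)=1; Z[19]=1
i=20: fresh scan; Z[20]=0
i=21: fresh scan; Z[21]=0
i=22: fresh scan; Z[22]=2 extend→box=[22,24)
i=23: min(r-i=1, Z[1]=1)=1; Z[23]=1
i=24: fresh scan; Z[24]=0
i=25: fresh scan; Z[25]=5 extend→box=[25,30)
i=26: min(r-i=4, Z[1]=1)=1; Z[26]=1
i=27: min(r-i=3, Z[2]=0)=0; Z[27]=0
i=28: min(r-i=2, Z[3]=2)=2; Z[28]=2
i=29: min(r-i=1, Z[4]=1)=1; Z[29]=3 extend→box=[29,32)
i=30: min(r-i=2, Z[1]=1)=1; Z[30]=1
i=31: min(r-i=1, Z[2]=0)=0; Z[31]=0
i=32: fresh scan; Z[32]=0
i=33: fresh scan; Z[33]=0
i=34: fresh scan; Z[34]=1 extend→box=[34,35)
i=35: fresh scan; Z[35]=0
i=36: fresh scan; Z[36]=3 extend→box=[36,39)
i=37: min(r-i=2, Z[1]=1)=1; Z[37]=1
i=38: min(r-i=1, Z[2]=0)=0; Z[38]=0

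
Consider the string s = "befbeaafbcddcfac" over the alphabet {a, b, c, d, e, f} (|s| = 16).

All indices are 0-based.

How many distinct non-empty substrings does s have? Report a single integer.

sorted suffixes:
  #0 SA[0]=5  'aafbcddcfac'
  #1 SA[1]=14  'ac'
  #2 SA[2]=6  'afbcddcfac'
  #3 SA[3]=8  'bcddcfac'
  #4 SA[4]=3  'beaafbcddcfac'
  #5 SA[5]=0  'befbeaafbcddcfac'
  #6 SA[6]=15  'c'
  #7 SA[7]=9  'cddcfac'
  #8 SA[8]=12  'cfac'
  #9 SA[9]=11  'dcfac'
  #10 SA[10]=10  'ddcfac'
  #11 SA[11]=4  'eaafbcddcfac'
  #12 SA[12]=1  'efbeaafbcddcfac'
  #13 SA[13]=13  'fac'
  #14 SA[14]=7  'fbcddcfac'
  #15 SA[15]=2  'fbeaafbcddcfac'

SA = [5, 14, 6, 8, 3, 0, 15, 9, 12, 11, 10, 4, 1, 13, 7, 2]
rank  pair      lcp
   1  s[5:],s[14:]  1  'a'
   2  s[14:],s[6:]  1  'a'
   3  s[6:],s[8:]  0  ''
   4  s[8:],s[3:]  1  'b'
   5  s[3:],s[0:]  2  'be'
   6  s[0:],s[15:]  0  ''
   7  s[15:],s[9:]  1  'c'
   8  s[9:],s[12:]  1  'c'
   9  s[12:],s[11:]  0  ''
  10  s[11:],s[10:]  1  'd'
  11  s[10:],s[4:]  0  ''
  12  s[4:],s[1:]  1  'e'
  13  s[1:],s[13:]  0  ''
  14  s[13:],s[7:]  1  'f'
  15  s[7:],s[2:]  2  'fb'

n(n+1)/2 = 16·17/2 = 136
Σ LCP = 0 + 1 + 1 + 0 + 1 + 2 + 0 + 1 + 1 + 0 + 1 + 0 + 1 + 0 + 1 + 2 = 12
distinct = 136 − 12 = 124

124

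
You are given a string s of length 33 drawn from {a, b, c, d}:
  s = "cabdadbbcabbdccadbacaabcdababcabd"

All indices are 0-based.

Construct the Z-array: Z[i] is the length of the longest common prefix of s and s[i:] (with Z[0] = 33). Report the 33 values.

[33, 0, 0, 0, 0, 0, 0, 0, 3, 0, 0, 0, 0, 1, 2, 0, 0, 0, 0, 2, 0, 0, 0, 1, 0, 0, 0, 0, 0, 4, 0, 0, 0]

Z[0]=33
i=1: outside box; Z[1]=0
i=2: outside box; Z[2]=0
i=3: outside box; Z[3]=0
i=4: outside box; Z[4]=0
i=5: outside box; Z[5]=0
i=6: outside box; Z[6]=0
i=7: outside box; Z[7]=0
i=8: outside box; Z[8]=3 scan→box=[8,11)
i=9: min(r-i=2, Z[1]=0)=0; Z[9]=0
i=10: min(r-i=1, Z[2]=0)=0; Z[10]=0
i=11: outside box; Z[11]=0
i=12: outside box; Z[12]=0
i=13: outside box; Z[13]=1 scan→box=[13,14)
i=14: outside box; Z[14]=2 scan→box=[14,16)
i=15: min(r-i=1, Z[1]=0)=0; Z[15]=0
i=16: outside box; Z[16]=0
i=17: outside box; Z[17]=0
i=18: outside box; Z[18]=0
i=19: outside box; Z[19]=2 scan→box=[19,21)
i=20: min(r-i=1, Z[1]=0)=0; Z[20]=0
i=21: outside box; Z[21]=0
i=22: outside box; Z[22]=0
i=23: outside box; Z[23]=1 scan→box=[23,24)
i=24: outside box; Z[24]=0
i=25: outside box; Z[25]=0
i=26: outside box; Z[26]=0
i=27: outside box; Z[27]=0
i=28: outside box; Z[28]=0
i=29: outside box; Z[29]=4 scan→box=[29,33)
i=30: min(r-i=3, Z[1]=0)=0; Z[30]=0
i=31: min(r-i=2, Z[2]=0)=0; Z[31]=0
i=32: min(r-i=1, Z[3]=0)=0; Z[32]=0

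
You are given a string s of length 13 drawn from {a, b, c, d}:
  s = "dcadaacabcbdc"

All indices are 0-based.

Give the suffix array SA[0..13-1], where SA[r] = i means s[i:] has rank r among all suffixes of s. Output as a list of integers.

rank→(start, suffix):
  0 → (4, 'aacabcbdc')
  1 → (7, 'abcbdc')
  2 → (5, 'acabcbdc')
  3 → (2, 'adaacabcbdc')
  4 → (8, 'bcbdc')
  5 → (10, 'bdc')
  6 → (12, 'c')
  7 → (6, 'cabcbdc')
  8 → (1, 'cadaacabcbdc')
  9 → (9, 'cbdc')
  10 → (3, 'daacabcbdc')
  11 → (11, 'dc')
  12 → (0, 'dcadaacabcbdc')

[4, 7, 5, 2, 8, 10, 12, 6, 1, 9, 3, 11, 0]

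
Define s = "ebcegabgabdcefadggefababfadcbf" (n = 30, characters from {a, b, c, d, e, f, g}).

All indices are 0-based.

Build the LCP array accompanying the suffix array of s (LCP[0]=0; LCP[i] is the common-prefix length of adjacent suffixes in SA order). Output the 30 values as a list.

sorted suffixes:
  #0 SA[0]=20  'ababfadcbf'
  #1 SA[1]=8  'abdcefadggefababfadcbf'
  #2 SA[2]=22  'abfadcbf'
  #3 SA[3]=5  'abgabdcefadggefababfadcbf'
  #4 SA[4]=25  'adcbf'
  #5 SA[5]=14  'adggefababfadcbf'
  #6 SA[6]=21  'babfadcbf'
  #7 SA[7]=1  'bcegabgabdcefadggefababfadcbf'
  #8 SA[8]=9  'bdcefadggefababfadcbf'
  #9 SA[9]=28  'bf'
  #10 SA[10]=23  'bfadcbf'
  #11 SA[11]=6  'bgabdcefadggefababfadcbf'
  #12 SA[12]=27  'cbf'
  #13 SA[13]=11  'cefadggefababfadcbf'
  #14 SA[14]=2  'cegabgabdcefadggefababfadcbf'
  #15 SA[15]=26  'dcbf'
  #16 SA[16]=10  'dcefadggefababfadcbf'
  #17 SA[17]=15  'dggefababfadcbf'
  #18 SA[18]=0  'ebcegabgabdcefadggefababfadcbf'
  #19 SA[19]=18  'efababfadcbf'
  #20 SA[20]=12  'efadggefababfadcbf'
  #21 SA[21]=3  'egabgabdcefadggefababfadcbf'
  #22 SA[22]=29  'f'
  #23 SA[23]=19  'fababfadcbf'
  #24 SA[24]=24  'fadcbf'
  #25 SA[25]=13  'fadggefababfadcbf'
  #26 SA[26]=7  'gabdcefadggefababfadcbf'
  #27 SA[27]=4  'gabgabdcefadggefababfadcbf'
  #28 SA[28]=17  'gefababfadcbf'
  #29 SA[29]=16  'ggefababfadcbf'

SA = [20, 8, 22, 5, 25, 14, 21, 1, 9, 28, 23, 6, 27, 11, 2, 26, 10, 15, 0, 18, 12, 3, 29, 19, 24, 13, 7, 4, 17, 16]
[i] adj suffixes → lcp
  [1] 20/8 → 2 ('ab')
  [2] 8/22 → 2 ('ab')
  [3] 22/5 → 2 ('ab')
  [4] 5/25 → 1 ('a')
  [5] 25/14 → 2 ('ad')
  [6] 14/21 → 0 ('')
  [7] 21/1 → 1 ('b')
  [8] 1/9 → 1 ('b')
  [9] 9/28 → 1 ('b')
  [10] 28/23 → 2 ('bf')
  [11] 23/6 → 1 ('b')
  [12] 6/27 → 0 ('')
  [13] 27/11 → 1 ('c')
  [14] 11/2 → 2 ('ce')
  [15] 2/26 → 0 ('')
  [16] 26/10 → 2 ('dc')
  [17] 10/15 → 1 ('d')
  [18] 15/0 → 0 ('')
  [19] 0/18 → 1 ('e')
  [20] 18/12 → 3 ('efa')
  [21] 12/3 → 1 ('e')
  [22] 3/29 → 0 ('')
  [23] 29/19 → 1 ('f')
  [24] 19/24 → 2 ('fa')
  [25] 24/13 → 3 ('fad')
  [26] 13/7 → 0 ('')
  [27] 7/4 → 3 ('gab')
  [28] 4/17 → 1 ('g')
  [29] 17/16 → 1 ('g')

[0, 2, 2, 2, 1, 2, 0, 1, 1, 1, 2, 1, 0, 1, 2, 0, 2, 1, 0, 1, 3, 1, 0, 1, 2, 3, 0, 3, 1, 1]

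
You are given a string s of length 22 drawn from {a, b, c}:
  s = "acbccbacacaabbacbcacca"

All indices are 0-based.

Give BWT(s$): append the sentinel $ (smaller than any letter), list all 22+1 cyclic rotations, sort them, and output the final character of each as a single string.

accacbb$ccbacccaabcaaab

rank  rotation                 last
    0  $acbccbacacaabbacbcacca  a
    1  a$acbccbacacaabbacbcacc  c
    2  aabbacbcacca$acbccbacac  c
    3  abbacbcacca$acbccbacaca  a
    4  acaabbacbcacca$acbccbac  c
    5  acacaabbacbcacca$acbccb  b
    6  acbcacca$acbccbacacaabb  b
    7  acbccbacacaabbacbcacca$  $
    8  acca$acbccbacacaabbacbc  c
    9  bacacaabbacbcacca$acbcc  c
   10  bacbcacca$acbccbacacaab  b
   11  bbacbcacca$acbccbacacaa  a
   12  bcacca$acbccbacacaabbac  c
   13  bccbacacaabbacbcacca$ac  c
   14  ca$acbccbacacaabbacbcac  c
   15  caabbacbcacca$acbccbaca  a
   16  cacaabbacbcacca$acbccba  a
   17  cacca$acbccbacacaabbacb  b
   18  cbacacaabbacbcacca$acbc  c
   19  cbcacca$acbccbacacaabba  a
   20  cbccbacacaabbacbcacca$a  a
   21  cca$acbccbacacaabbacbca  a
   22  ccbacacaabbacbcacca$acb  b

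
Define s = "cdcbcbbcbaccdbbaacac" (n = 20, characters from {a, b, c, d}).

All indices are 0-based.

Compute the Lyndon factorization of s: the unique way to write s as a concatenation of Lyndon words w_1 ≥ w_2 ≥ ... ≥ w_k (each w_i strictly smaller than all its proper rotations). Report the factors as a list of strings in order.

emit factor 1: 'cd' (i=0, period=2)
emit factor 2: 'c' (i=2, period=1)
emit factor 3: 'bc' (i=3, period=2)
emit factor 4: 'bbc' (i=5, period=3)
emit factor 5: 'b' (i=8, period=1)
emit factor 6: 'accdbb' (i=9, period=6)
emit factor 7: 'aacac' (i=15, period=5)

["cd", "c", "bc", "bbc", "b", "accdbb", "aacac"]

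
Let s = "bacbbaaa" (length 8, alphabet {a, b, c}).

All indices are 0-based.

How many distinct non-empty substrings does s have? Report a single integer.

sorted suffixes:
  #0 SA[0]=7  'a'
  #1 SA[1]=6  'aa'
  #2 SA[2]=5  'aaa'
  #3 SA[3]=1  'acbbaaa'
  #4 SA[4]=4  'baaa'
  #5 SA[5]=0  'bacbbaaa'
  #6 SA[6]=3  'bbaaa'
  #7 SA[7]=2  'cbbaaa'

SA = [7, 6, 5, 1, 4, 0, 3, 2]
rank  pair      lcp
   1  s[7:],s[6:]  1  'a'
   2  s[6:],s[5:]  2  'aa'
   3  s[5:],s[1:]  1  'a'
   4  s[1:],s[4:]  0  ''
   5  s[4:],s[0:]  2  'ba'
   6  s[0:],s[3:]  1  'b'
   7  s[3:],s[2:]  0  ''

n(n+1)/2 = 8·9/2 = 36
Σ LCP = 0 + 1 + 2 + 1 + 0 + 2 + 1 + 0 = 7
distinct = 36 − 7 = 29

29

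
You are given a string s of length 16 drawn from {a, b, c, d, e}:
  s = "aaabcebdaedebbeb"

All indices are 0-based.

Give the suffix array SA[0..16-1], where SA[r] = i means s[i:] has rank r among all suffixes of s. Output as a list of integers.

rank→(start, suffix):
  0 → (0, 'aaabcebdaedebbeb')
  1 → (1, 'aabcebdaedebbeb')
  2 → (2, 'abcebdaedebbeb')
  3 → (8, 'aedebbeb')
  4 → (15, 'b')
  5 → (12, 'bbeb')
  6 → (3, 'bcebdaedebbeb')
  7 → (6, 'bdaedebbeb')
  8 → (13, 'beb')
  9 → (4, 'cebdaedebbeb')
  10 → (7, 'daedebbeb')
  11 → (10, 'debbeb')
  12 → (14, 'eb')
  13 → (11, 'ebbeb')
  14 → (5, 'ebdaedebbeb')
  15 → (9, 'edebbeb')

[0, 1, 2, 8, 15, 12, 3, 6, 13, 4, 7, 10, 14, 11, 5, 9]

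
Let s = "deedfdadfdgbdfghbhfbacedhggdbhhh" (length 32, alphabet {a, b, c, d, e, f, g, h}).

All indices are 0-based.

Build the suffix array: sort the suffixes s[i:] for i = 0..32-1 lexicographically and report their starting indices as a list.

[20, 6, 19, 11, 16, 28, 21, 5, 27, 0, 3, 7, 12, 9, 23, 2, 22, 1, 18, 4, 8, 13, 10, 26, 25, 14, 31, 15, 17, 24, 30, 29]

sorted suffixes:
  #0 SA[0]=20  'acedhggdbhhh'
  #1 SA[1]=6  'adfdgbdfghbhfbacedhggdbhhh'
  #2 SA[2]=19  'bacedhggdbhhh'
  #3 SA[3]=11  'bdfghbhfbacedhggdbhhh'
  #4 SA[4]=16  'bhfbacedhggdbhhh'
  #5 SA[5]=28  'bhhh'
  #6 SA[6]=21  'cedhggdbhhh'
  #7 SA[7]=5  'dadfdgbdfghbhfbacedhggdbhhh'
  #8 SA[8]=27  'dbhhh'
  #9 SA[9]=0  'deedfdadfdgbdfghbhfbacedhggdbhhh'
  #10 SA[10]=3  'dfdadfdgbdfghbhfbacedhggdbhhh'
  #11 SA[11]=7  'dfdgbdfghbhfbacedhggdbhhh'
  #12 SA[12]=12  'dfghbhfbacedhggdbhhh'
  #13 SA[13]=9  'dgbdfghbhfbacedhggdbhhh'
  #14 SA[14]=23  'dhggdbhhh'
  #15 SA[15]=2  'edfdadfdgbdfghbhfbacedhggdbhhh'
  #16 SA[16]=22  'edhggdbhhh'
  #17 SA[17]=1  'eedfdadfdgbdfghbhfbacedhggdbhhh'
  #18 SA[18]=18  'fbacedhggdbhhh'
  #19 SA[19]=4  'fdadfdgbdfghbhfbacedhggdbhhh'
  #20 SA[20]=8  'fdgbdfghbhfbacedhggdbhhh'
  #21 SA[21]=13  'fghbhfbacedhggdbhhh'
  #22 SA[22]=10  'gbdfghbhfbacedhggdbhhh'
  #23 SA[23]=26  'gdbhhh'
  #24 SA[24]=25  'ggdbhhh'
  #25 SA[25]=14  'ghbhfbacedhggdbhhh'
  #26 SA[26]=31  'h'
  #27 SA[27]=15  'hbhfbacedhggdbhhh'
  #28 SA[28]=17  'hfbacedhggdbhhh'
  #29 SA[29]=24  'hggdbhhh'
  #30 SA[30]=30  'hh'
  #31 SA[31]=29  'hhh'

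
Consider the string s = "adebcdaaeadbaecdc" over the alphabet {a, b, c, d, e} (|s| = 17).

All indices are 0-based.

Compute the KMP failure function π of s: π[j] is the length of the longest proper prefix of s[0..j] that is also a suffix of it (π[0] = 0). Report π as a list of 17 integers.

π[0] = 0
j=1 s[j]='d': π[1]=0 (border '')
j=2 s[j]='e': π[2]=0 (border '')
j=3 s[j]='b': π[3]=0 (border '')
j=4 s[j]='c': π[4]=0 (border '')
j=5 s[j]='d': π[5]=0 (border '')
j=6 s[j]='a': π[6]=1 (border 'a')
j=7 s[j]='a': k: 1→0; π[7]=1 (border 'a')
j=8 s[j]='e': k: 1→0; π[8]=0 (border '')
j=9 s[j]='a': π[9]=1 (border 'a')
j=10 s[j]='d': π[10]=2 (border 'ad')
j=11 s[j]='b': k: 2→0; π[11]=0 (border '')
j=12 s[j]='a': π[12]=1 (border 'a')
j=13 s[j]='e': k: 1→0; π[13]=0 (border '')
j=14 s[j]='c': π[14]=0 (border '')
j=15 s[j]='d': π[15]=0 (border '')
j=16 s[j]='c': π[16]=0 (border '')

[0, 0, 0, 0, 0, 0, 1, 1, 0, 1, 2, 0, 1, 0, 0, 0, 0]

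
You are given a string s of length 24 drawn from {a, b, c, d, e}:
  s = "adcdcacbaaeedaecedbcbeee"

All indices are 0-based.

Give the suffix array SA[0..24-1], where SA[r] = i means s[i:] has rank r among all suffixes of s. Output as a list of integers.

sorted suffixes:
  #0 SA[0]=8  'aaeedaecedbcbeee'
  #1 SA[1]=5  'acbaaeedaecedbcbeee'
  #2 SA[2]=0  'adcdcacbaaeedaecedbcbeee'
  #3 SA[3]=13  'aecedbcbeee'
  #4 SA[4]=9  'aeedaecedbcbeee'
  #5 SA[5]=7  'baaeedaecedbcbeee'
  #6 SA[6]=18  'bcbeee'
  #7 SA[7]=20  'beee'
  #8 SA[8]=4  'cacbaaeedaecedbcbeee'
  #9 SA[9]=6  'cbaaeedaecedbcbeee'
  #10 SA[10]=19  'cbeee'
  #11 SA[11]=2  'cdcacbaaeedaecedbcbeee'
  #12 SA[12]=15  'cedbcbeee'
  #13 SA[13]=12  'daecedbcbeee'
  #14 SA[14]=17  'dbcbeee'
  #15 SA[15]=3  'dcacbaaeedaecedbcbeee'
  #16 SA[16]=1  'dcdcacbaaeedaecedbcbeee'
  #17 SA[17]=23  'e'
  #18 SA[18]=14  'ecedbcbeee'
  #19 SA[19]=11  'edaecedbcbeee'
  #20 SA[20]=16  'edbcbeee'
  #21 SA[21]=22  'ee'
  #22 SA[22]=10  'eedaecedbcbeee'
  #23 SA[23]=21  'eee'

[8, 5, 0, 13, 9, 7, 18, 20, 4, 6, 19, 2, 15, 12, 17, 3, 1, 23, 14, 11, 16, 22, 10, 21]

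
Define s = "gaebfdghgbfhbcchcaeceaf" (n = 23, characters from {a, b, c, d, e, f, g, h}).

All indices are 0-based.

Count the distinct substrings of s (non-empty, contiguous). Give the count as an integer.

rank | idx | suffix
   0 |   1 | aebfdghgbfhbcchcaeceaf
   1 |  17 | aeceaf
   2 |  21 | af
   3 |  12 | bcchcaeceaf
   4 |   3 | bfdghgbfhbcchcaeceaf
   5 |   9 | bfhbcchcaeceaf
   6 |  16 | caeceaf
   7 |  13 | cchcaeceaf
   8 |  19 | ceaf
   9 |  14 | chcaeceaf
  10 |   5 | dghgbfhbcchcaeceaf
  11 |  20 | eaf
  12 |   2 | ebfdghgbfhbcchcaeceaf
  13 |  18 | eceaf
  14 |  22 | f
  15 |   4 | fdghgbfhbcchcaeceaf
  16 |  10 | fhbcchcaeceaf
  17 |   0 | gaebfdghgbfhbcchcaeceaf
  18 |   8 | gbfhbcchcaeceaf
  19 |   6 | ghgbfhbcchcaeceaf
  20 |  11 | hbcchcaeceaf
  21 |  15 | hcaeceaf
  22 |   7 | hgbfhbcchcaeceaf

SA = [1, 17, 21, 12, 3, 9, 16, 13, 19, 14, 5, 20, 2, 18, 22, 4, 10, 0, 8, 6, 11, 15, 7]
rank  pair      lcp
   1  s[1:],s[17:]  2  'ae'
   2  s[17:],s[21:]  1  'a'
   3  s[21:],s[12:]  0  ''
   4  s[12:],s[3:]  1  'b'
   5  s[3:],s[9:]  2  'bf'
   6  s[9:],s[16:]  0  ''
   7  s[16:],s[13:]  1  'c'
   8  s[13:],s[19:]  1  'c'
   9  s[19:],s[14:]  1  'c'
  10  s[14:],s[5:]  0  ''
  11  s[5:],s[20:]  0  ''
  12  s[20:],s[2:]  1  'e'
  13  s[2:],s[18:]  1  'e'
  14  s[18:],s[22:]  0  ''
  15  s[22:],s[4:]  1  'f'
  16  s[4:],s[10:]  1  'f'
  17  s[10:],s[0:]  0  ''
  18  s[0:],s[8:]  1  'g'
  19  s[8:],s[6:]  1  'g'
  20  s[6:],s[11:]  0  ''
  21  s[11:],s[15:]  1  'h'
  22  s[15:],s[7:]  1  'h'

n(n+1)/2 = 23·24/2 = 276
Σ LCP = 0 + 2 + 1 + 0 + 1 + 2 + 0 + 1 + 1 + 1 + 0 + 0 + 1 + 1 + 0 + 1 + 1 + 0 + 1 + 1 + 0 + 1 + 1 = 17
distinct = 276 − 17 = 259

259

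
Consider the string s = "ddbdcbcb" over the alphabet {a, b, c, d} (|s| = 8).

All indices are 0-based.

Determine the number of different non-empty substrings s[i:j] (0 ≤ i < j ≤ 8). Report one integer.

30

sorted suffixes:
  #0 SA[0]=7  'b'
  #1 SA[1]=5  'bcb'
  #2 SA[2]=2  'bdcbcb'
  #3 SA[3]=6  'cb'
  #4 SA[4]=4  'cbcb'
  #5 SA[5]=1  'dbdcbcb'
  #6 SA[6]=3  'dcbcb'
  #7 SA[7]=0  'ddbdcbcb'

SA = [7, 5, 2, 6, 4, 1, 3, 0]
[i] adj suffixes → lcp
  [1] 7/5 → 1 ('b')
  [2] 5/2 → 1 ('b')
  [3] 2/6 → 0 ('')
  [4] 6/4 → 2 ('cb')
  [5] 4/1 → 0 ('')
  [6] 1/3 → 1 ('d')
  [7] 3/0 → 1 ('d')

n(n+1)/2 = 8·9/2 = 36
Σ LCP = 0 + 1 + 1 + 0 + 2 + 0 + 1 + 1 = 6
distinct = 36 − 6 = 30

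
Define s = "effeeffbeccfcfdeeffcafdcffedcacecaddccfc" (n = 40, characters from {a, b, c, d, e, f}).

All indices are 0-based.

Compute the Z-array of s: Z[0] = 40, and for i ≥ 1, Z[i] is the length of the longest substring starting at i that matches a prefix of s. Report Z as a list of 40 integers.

[40, 0, 0, 1, 3, 0, 0, 0, 1, 0, 0, 0, 0, 0, 0, 1, 3, 0, 0, 0, 0, 0, 0, 0, 0, 0, 1, 0, 0, 0, 0, 1, 0, 0, 0, 0, 0, 0, 0, 0]

Z[0]=40
i=1: outside box; Z[1]=0
i=2: outside box; Z[2]=0
i=3: outside box; Z[3]=1 extend→box=[3,4)
i=4: outside box; Z[4]=3 extend→box=[4,7)
i=5: min(r-i=2, Z[1]=0)=0; Z[5]=0
i=6: min(r-i=1, Z[2]=0)=0; Z[6]=0
i=7: outside box; Z[7]=0
i=8: outside box; Z[8]=1 extend→box=[8,9)
i=9: outside box; Z[9]=0
i=10: outside box; Z[10]=0
i=11: outside box; Z[11]=0
i=12: outside box; Z[12]=0
i=13: outside box; Z[13]=0
i=14: outside box; Z[14]=0
i=15: outside box; Z[15]=1 extend→box=[15,16)
i=16: outside box; Z[16]=3 extend→box=[16,19)
i=17: min(r-i=2, Z[1]=0)=0; Z[17]=0
i=18: min(r-i=1, Z[2]=0)=0; Z[18]=0
i=19: outside box; Z[19]=0
i=20: outside box; Z[20]=0
i=21: outside box; Z[21]=0
i=22: outside box; Z[22]=0
i=23: outside box; Z[23]=0
i=24: outside box; Z[24]=0
i=25: outside box; Z[25]=0
i=26: outside box; Z[26]=1 extend→box=[26,27)
i=27: outside box; Z[27]=0
i=28: outside box; Z[28]=0
i=29: outside box; Z[29]=0
i=30: outside box; Z[30]=0
i=31: outside box; Z[31]=1 extend→box=[31,32)
i=32: outside box; Z[32]=0
i=33: outside box; Z[33]=0
i=34: outside box; Z[34]=0
i=35: outside box; Z[35]=0
i=36: outside box; Z[36]=0
i=37: outside box; Z[37]=0
i=38: outside box; Z[38]=0
i=39: outside box; Z[39]=0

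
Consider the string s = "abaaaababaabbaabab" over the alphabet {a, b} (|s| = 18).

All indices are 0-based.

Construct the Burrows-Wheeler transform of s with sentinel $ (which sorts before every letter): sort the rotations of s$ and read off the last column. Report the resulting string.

bbababb$baaaaabaaaa

rank  rotation             last
    0  $abaaaababaabbaabab  b
    1  aaaababaabbaabab$ab  b
    2  aaababaabbaabab$aba  a
    3  aabab$abaaaababaabb  b
    4  aababaabbaabab$abaa  a
    5  aabbaabab$abaaaabab  b
    6  ab$abaaaababaabbaab  b
    7  abaaaababaabbaabab$  $
    8  abaabbaabab$abaaaab  b
    9  abab$abaaaababaabba  a
   10  ababaabbaabab$abaaa  a
   11  abbaabab$abaaaababa  a
   12  b$abaaaababaabbaaba  a
   13  baaaababaabbaabab$a  a
   14  baabab$abaaaababaab  b
   15  baabbaabab$abaaaaba  a
   16  bab$abaaaababaabbaa  a
   17  babaabbaabab$abaaaa  a
   18  bbaabab$abaaaababaa  a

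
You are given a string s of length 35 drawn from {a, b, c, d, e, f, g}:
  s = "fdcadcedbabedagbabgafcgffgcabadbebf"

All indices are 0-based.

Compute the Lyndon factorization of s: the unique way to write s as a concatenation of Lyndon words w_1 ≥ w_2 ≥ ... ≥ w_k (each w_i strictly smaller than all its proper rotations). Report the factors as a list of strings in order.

emit factor 1: 'f' (i=0, period=1)
emit factor 2: 'd' (i=1, period=1)
emit factor 3: 'c' (i=2, period=1)
emit factor 4: 'adcedb' (i=3, period=6)
emit factor 5: 'abedagbabgafcgffgc' (i=9, period=18)
emit factor 6: 'abadbebf' (i=27, period=8)

["f", "d", "c", "adcedb", "abedagbabgafcgffgc", "abadbebf"]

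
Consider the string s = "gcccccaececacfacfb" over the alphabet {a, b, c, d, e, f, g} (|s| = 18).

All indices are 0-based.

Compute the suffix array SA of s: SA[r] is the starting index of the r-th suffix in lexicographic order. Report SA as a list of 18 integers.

[11, 14, 6, 17, 10, 5, 4, 3, 2, 1, 8, 12, 15, 9, 7, 13, 16, 0]

rank→(start, suffix):
  0 → (11, 'acfacfb')
  1 → (14, 'acfb')
  2 → (6, 'aececacfacfb')
  3 → (17, 'b')
  4 → (10, 'cacfacfb')
  5 → (5, 'caececacfacfb')
  6 → (4, 'ccaececacfacfb')
  7 → (3, 'cccaececacfacfb')
  8 → (2, 'ccccaececacfacfb')
  9 → (1, 'cccccaececacfacfb')
  10 → (8, 'cecacfacfb')
  11 → (12, 'cfacfb')
  12 → (15, 'cfb')
  13 → (9, 'ecacfacfb')
  14 → (7, 'ececacfacfb')
  15 → (13, 'facfb')
  16 → (16, 'fb')
  17 → (0, 'gcccccaececacfacfb')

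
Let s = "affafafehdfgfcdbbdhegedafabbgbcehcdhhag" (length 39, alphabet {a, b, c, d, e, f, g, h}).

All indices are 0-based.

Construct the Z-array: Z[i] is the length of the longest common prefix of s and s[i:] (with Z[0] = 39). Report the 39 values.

[39, 0, 0, 2, 0, 2, 0, 0, 0, 0, 0, 0, 0, 0, 0, 0, 0, 0, 0, 0, 0, 0, 0, 2, 0, 1, 0, 0, 0, 0, 0, 0, 0, 0, 0, 0, 0, 1, 0]

Z[0]=39
i=1: outside box; Z[1]=0
i=2: outside box; Z[2]=0
i=3: outside box; Z[3]=2 grow→box=[3,5)
i=4: min(r-i=1, Z[1]=0)=0; Z[4]=0
i=5: outside box; Z[5]=2 grow→box=[5,7)
i=6: min(r-i=1, Z[1]=0)=0; Z[6]=0
i=7: outside box; Z[7]=0
i=8: outside box; Z[8]=0
i=9: outside box; Z[9]=0
i=10: outside box; Z[10]=0
i=11: outside box; Z[11]=0
i=12: outside box; Z[12]=0
i=13: outside box; Z[13]=0
i=14: outside box; Z[14]=0
i=15: outside box; Z[15]=0
i=16: outside box; Z[16]=0
i=17: outside box; Z[17]=0
i=18: outside box; Z[18]=0
i=19: outside box; Z[19]=0
i=20: outside box; Z[20]=0
i=21: outside box; Z[21]=0
i=22: outside box; Z[22]=0
i=23: outside box; Z[23]=2 grow→box=[23,25)
i=24: min(r-i=1, Z[1]=0)=0; Z[24]=0
i=25: outside box; Z[25]=1 grow→box=[25,26)
i=26: outside box; Z[26]=0
i=27: outside box; Z[27]=0
i=28: outside box; Z[28]=0
i=29: outside box; Z[29]=0
i=30: outside box; Z[30]=0
i=31: outside box; Z[31]=0
i=32: outside box; Z[32]=0
i=33: outside box; Z[33]=0
i=34: outside box; Z[34]=0
i=35: outside box; Z[35]=0
i=36: outside box; Z[36]=0
i=37: outside box; Z[37]=1 grow→box=[37,38)
i=38: outside box; Z[38]=0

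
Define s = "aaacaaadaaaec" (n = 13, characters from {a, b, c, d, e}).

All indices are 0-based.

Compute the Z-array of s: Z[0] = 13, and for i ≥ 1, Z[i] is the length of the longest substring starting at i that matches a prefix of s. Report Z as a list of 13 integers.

Z[0]=13
i=1: i≥r, start 0; Z[1]=2 scan→box=[1,3)
i=2: min(r-i=1, Z[1]=2)=1; Z[2]=1
i=3: i≥r, start 0; Z[3]=0
i=4: i≥r, start 0; Z[4]=3 scan→box=[4,7)
i=5: min(r-i=2, Z[1]=2)=2; Z[5]=2
i=6: min(r-i=1, Z[2]=1)=1; Z[6]=1
i=7: i≥r, start 0; Z[7]=0
i=8: i≥r, start 0; Z[8]=3 scan→box=[8,11)
i=9: min(r-i=2, Z[1]=2)=2; Z[9]=2
i=10: min(r-i=1, Z[2]=1)=1; Z[10]=1
i=11: i≥r, start 0; Z[11]=0
i=12: i≥r, start 0; Z[12]=0

[13, 2, 1, 0, 3, 2, 1, 0, 3, 2, 1, 0, 0]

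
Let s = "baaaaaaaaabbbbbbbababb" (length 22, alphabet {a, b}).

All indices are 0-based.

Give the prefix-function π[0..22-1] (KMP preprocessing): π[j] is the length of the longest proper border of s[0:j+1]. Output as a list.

[0, 0, 0, 0, 0, 0, 0, 0, 0, 0, 1, 1, 1, 1, 1, 1, 1, 2, 1, 2, 1, 1]

π[0] = 0
j=1 s[j]='a': π[1]=0 (border '')
j=2 s[j]='a': π[2]=0 (border '')
j=3 s[j]='a': π[3]=0 (border '')
j=4 s[j]='a': π[4]=0 (border '')
j=5 s[j]='a': π[5]=0 (border '')
j=6 s[j]='a': π[6]=0 (border '')
j=7 s[j]='a': π[7]=0 (border '')
j=8 s[j]='a': π[8]=0 (border '')
j=9 s[j]='a': π[9]=0 (border '')
j=10 s[j]='b': π[10]=1 (border 'b')
j=11 s[j]='b': k: 1→0; π[11]=1 (border 'b')
j=12 s[j]='b': k: 1→0; π[12]=1 (border 'b')
j=13 s[j]='b': k: 1→0; π[13]=1 (border 'b')
j=14 s[j]='b': k: 1→0; π[14]=1 (border 'b')
j=15 s[j]='b': k: 1→0; π[15]=1 (border 'b')
j=16 s[j]='b': k: 1→0; π[16]=1 (border 'b')
j=17 s[j]='a': π[17]=2 (border 'ba')
j=18 s[j]='b': k: 2→0; π[18]=1 (border 'b')
j=19 s[j]='a': π[19]=2 (border 'ba')
j=20 s[j]='b': k: 2→0; π[20]=1 (border 'b')
j=21 s[j]='b': k: 1→0; π[21]=1 (border 'b')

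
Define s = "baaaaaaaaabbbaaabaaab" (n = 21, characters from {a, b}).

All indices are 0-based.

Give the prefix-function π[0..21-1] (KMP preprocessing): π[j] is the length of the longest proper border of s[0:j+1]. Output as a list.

[0, 0, 0, 0, 0, 0, 0, 0, 0, 0, 1, 1, 1, 2, 3, 4, 1, 2, 3, 4, 1]

π[0] = 0
j=1 s[j]='a': π[1]=0 (border '')
j=2 s[j]='a': π[2]=0 (border '')
j=3 s[j]='a': π[3]=0 (border '')
j=4 s[j]='a': π[4]=0 (border '')
j=5 s[j]='a': π[5]=0 (border '')
j=6 s[j]='a': π[6]=0 (border '')
j=7 s[j]='a': π[7]=0 (border '')
j=8 s[j]='a': π[8]=0 (border '')
j=9 s[j]='a': π[9]=0 (border '')
j=10 s[j]='b': π[10]=1 (border 'b')
j=11 s[j]='b': k: 1→0; π[11]=1 (border 'b')
j=12 s[j]='b': k: 1→0; π[12]=1 (border 'b')
j=13 s[j]='a': π[13]=2 (border 'ba')
j=14 s[j]='a': π[14]=3 (border 'baa')
j=15 s[j]='a': π[15]=4 (border 'baaa')
j=16 s[j]='b': k: 4→0; π[16]=1 (border 'b')
j=17 s[j]='a': π[17]=2 (border 'ba')
j=18 s[j]='a': π[18]=3 (border 'baa')
j=19 s[j]='a': π[19]=4 (border 'baaa')
j=20 s[j]='b': k: 4→0; π[20]=1 (border 'b')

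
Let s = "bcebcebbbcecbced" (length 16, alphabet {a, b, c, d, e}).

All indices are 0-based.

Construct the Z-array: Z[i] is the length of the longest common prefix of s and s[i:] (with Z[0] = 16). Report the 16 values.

[16, 0, 0, 4, 0, 0, 1, 1, 3, 0, 0, 0, 3, 0, 0, 0]

Z[0]=16
i=1: i≥r, start 0; Z[1]=0
i=2: i≥r, start 0; Z[2]=0
i=3: i≥r, start 0; Z[3]=4 extend→box=[3,7)
i=4: min(r-i=3, Z[1]=0)=0; Z[4]=0
i=5: min(r-i=2, Z[2]=0)=0; Z[5]=0
i=6: min(r-i=1, Z[3]=4)=1; Z[6]=1
i=7: i≥r, start 0; Z[7]=1 extend→box=[7,8)
i=8: i≥r, start 0; Z[8]=3 extend→box=[8,11)
i=9: min(r-i=2, Z[1]=0)=0; Z[9]=0
i=10: min(r-i=1, Z[2]=0)=0; Z[10]=0
i=11: i≥r, start 0; Z[11]=0
i=12: i≥r, start 0; Z[12]=3 extend→box=[12,15)
i=13: min(r-i=2, Z[1]=0)=0; Z[13]=0
i=14: min(r-i=1, Z[2]=0)=0; Z[14]=0
i=15: i≥r, start 0; Z[15]=0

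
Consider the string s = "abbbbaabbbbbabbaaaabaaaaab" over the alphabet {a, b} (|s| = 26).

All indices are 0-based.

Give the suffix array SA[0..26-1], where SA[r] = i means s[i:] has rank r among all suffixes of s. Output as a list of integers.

[20, 21, 15, 22, 16, 23, 17, 5, 24, 18, 12, 0, 6, 25, 19, 14, 4, 11, 13, 3, 10, 2, 9, 1, 8, 7]

rank→(start, suffix):
  0 → (20, 'aaaaab')
  1 → (21, 'aaaab')
  2 → (15, 'aaaabaaaaab')
  3 → (22, 'aaab')
  4 → (16, 'aaabaaaaab')
  5 → (23, 'aab')
  6 → (17, 'aabaaaaab')
  7 → (5, 'aabbbbbabbaaaabaaaaab')
  8 → (24, 'ab')
  9 → (18, 'abaaaaab')
  10 → (12, 'abbaaaabaaaaab')
  11 → (0, 'abbbbaabbbbbabbaaaabaaaaab')
  12 → (6, 'abbbbbabbaaaabaaaaab')
  13 → (25, 'b')
  14 → (19, 'baaaaab')
  15 → (14, 'baaaabaaaaab')
  16 → (4, 'baabbbbbabbaaaabaaaaab')
  17 → (11, 'babbaaaabaaaaab')
  18 → (13, 'bbaaaabaaaaab')
  19 → (3, 'bbaabbbbbabbaaaabaaaaab')
  20 → (10, 'bbabbaaaabaaaaab')
  21 → (2, 'bbbaabbbbbabbaaaabaaaaab')
  22 → (9, 'bbbabbaaaabaaaaab')
  23 → (1, 'bbbbaabbbbbabbaaaabaaaaab')
  24 → (8, 'bbbbabbaaaabaaaaab')
  25 → (7, 'bbbbbabbaaaabaaaaab')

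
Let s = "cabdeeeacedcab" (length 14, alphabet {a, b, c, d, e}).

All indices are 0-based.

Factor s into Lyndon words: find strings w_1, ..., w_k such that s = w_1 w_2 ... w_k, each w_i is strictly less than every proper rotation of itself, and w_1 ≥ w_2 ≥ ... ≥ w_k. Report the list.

["c", "abdeeeacedc", "ab"]

emit factor 1: 'c' (i=0, period=1)
emit factor 2: 'abdeeeacedc' (i=1, period=11)
emit factor 3: 'ab' (i=12, period=2)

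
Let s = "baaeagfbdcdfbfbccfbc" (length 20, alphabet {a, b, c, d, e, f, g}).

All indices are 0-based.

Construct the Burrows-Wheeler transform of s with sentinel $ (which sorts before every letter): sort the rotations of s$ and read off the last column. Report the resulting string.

cbae$ffffbbdcbcacbgda

rank  rotation               last
    0  $baaeagfbdcdfbfbccfbc  c
    1  aaeagfbdcdfbfbccfbc$b  b
    2  aeagfbdcdfbfbccfbc$ba  a
    3  agfbdcdfbfbccfbc$baae  e
    4  baaeagfbdcdfbfbccfbc$  $
    5  bc$baaeagfbdcdfbfbccf  f
    6  bccfbc$baaeagfbdcdfbf  f
    7  bdcdfbfbccfbc$baaeagf  f
    8  bfbccfbc$baaeagfbdcdf  f
    9  c$baaeagfbdcdfbfbccfb  b
   10  ccfbc$baaeagfbdcdfbfb  b
   11  cdfbfbccfbc$baaeagfbd  d
   12  cfbc$baaeagfbdcdfbfbc  c
   13  dcdfbfbccfbc$baaeagfb  b
   14  dfbfbccfbc$baaeagfbdc  c
   15  eagfbdcdfbfbccfbc$baa  a
   16  fbc$baaeagfbdcdfbfbcc  c
   17  fbccfbc$baaeagfbdcdfb  b
   18  fbdcdfbfbccfbc$baaeag  g
   19  fbfbccfbc$baaeagfbdcd  d
   20  gfbdcdfbfbccfbc$baaea  a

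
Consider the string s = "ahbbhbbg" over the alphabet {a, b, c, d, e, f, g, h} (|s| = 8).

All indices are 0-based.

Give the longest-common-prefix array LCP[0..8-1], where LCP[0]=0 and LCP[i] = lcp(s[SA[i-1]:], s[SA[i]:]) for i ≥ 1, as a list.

[0, 0, 2, 1, 1, 0, 0, 3]

rank→(start, suffix):
  0 → (0, 'ahbbhbbg')
  1 → (5, 'bbg')
  2 → (2, 'bbhbbg')
  3 → (6, 'bg')
  4 → (3, 'bhbbg')
  5 → (7, 'g')
  6 → (4, 'hbbg')
  7 → (1, 'hbbhbbg')

SA = [0, 5, 2, 6, 3, 7, 4, 1]
i: (SA[i-1],SA[i]) lcp shared
  1: (0,5) 0 ''
  2: (5,2) 2 'bb'
  3: (2,6) 1 'b'
  4: (6,3) 1 'b'
  5: (3,7) 0 ''
  6: (7,4) 0 ''
  7: (4,1) 3 'hbb'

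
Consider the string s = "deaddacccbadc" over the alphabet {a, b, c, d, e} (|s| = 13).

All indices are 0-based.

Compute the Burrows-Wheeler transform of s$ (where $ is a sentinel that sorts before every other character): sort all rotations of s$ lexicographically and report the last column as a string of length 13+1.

rank  rotation        last
    0  $deaddacccbadc  c
    1  acccbadc$deadd  d
    2  adc$deaddacccb  b
    3  addacccbadc$de  e
    4  badc$deaddaccc  c
    5  c$deaddacccbad  d
    6  cbadc$deaddacc  c
    7  ccbadc$deaddac  c
    8  cccbadc$deadda  a
    9  dacccbadc$dead  d
   10  dc$deaddacccba  a
   11  ddacccbadc$dea  a
   12  deaddacccbadc$  $
   13  eaddacccbadc$d  d

cdbecdccadaa$d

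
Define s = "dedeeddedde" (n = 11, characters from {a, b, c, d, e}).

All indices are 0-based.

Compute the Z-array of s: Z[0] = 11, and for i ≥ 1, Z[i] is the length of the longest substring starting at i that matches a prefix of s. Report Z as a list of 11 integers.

[11, 0, 2, 0, 0, 1, 3, 0, 1, 2, 0]

Z[0]=11
i=1: outside box; Z[1]=0
i=2: outside box; Z[2]=2 grow→box=[2,4)
i=3: min(r-i=1, Z[1]=0)=0; Z[3]=0
i=4: outside box; Z[4]=0
i=5: outside box; Z[5]=1 grow→box=[5,6)
i=6: outside box; Z[6]=3 grow→box=[6,9)
i=7: min(r-i=2, Z[1]=0)=0; Z[7]=0
i=8: min(r-i=1, Z[2]=2)=1; Z[8]=1
i=9: outside box; Z[9]=2 grow→box=[9,11)
i=10: min(r-i=1, Z[1]=0)=0; Z[10]=0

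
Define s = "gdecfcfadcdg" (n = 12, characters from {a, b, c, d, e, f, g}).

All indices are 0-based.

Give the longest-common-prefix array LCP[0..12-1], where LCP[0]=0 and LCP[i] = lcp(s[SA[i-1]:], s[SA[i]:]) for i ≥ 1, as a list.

rank→(start, suffix):
  0 → (7, 'adcdg')
  1 → (9, 'cdg')
  2 → (5, 'cfadcdg')
  3 → (3, 'cfcfadcdg')
  4 → (8, 'dcdg')
  5 → (1, 'decfcfadcdg')
  6 → (10, 'dg')
  7 → (2, 'ecfcfadcdg')
  8 → (6, 'fadcdg')
  9 → (4, 'fcfadcdg')
  10 → (11, 'g')
  11 → (0, 'gdecfcfadcdg')

SA = [7, 9, 5, 3, 8, 1, 10, 2, 6, 4, 11, 0]
[i] adj suffixes → lcp
  [1] 7/9 → 0 ('')
  [2] 9/5 → 1 ('c')
  [3] 5/3 → 2 ('cf')
  [4] 3/8 → 0 ('')
  [5] 8/1 → 1 ('d')
  [6] 1/10 → 1 ('d')
  [7] 10/2 → 0 ('')
  [8] 2/6 → 0 ('')
  [9] 6/4 → 1 ('f')
  [10] 4/11 → 0 ('')
  [11] 11/0 → 1 ('g')

[0, 0, 1, 2, 0, 1, 1, 0, 0, 1, 0, 1]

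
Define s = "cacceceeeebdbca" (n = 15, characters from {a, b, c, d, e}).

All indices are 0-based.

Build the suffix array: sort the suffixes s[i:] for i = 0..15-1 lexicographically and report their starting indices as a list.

[14, 1, 12, 10, 13, 0, 2, 3, 5, 11, 9, 4, 8, 7, 6]

sorted suffixes:
  #0 SA[0]=14  'a'
  #1 SA[1]=1  'acceceeeebdbca'
  #2 SA[2]=12  'bca'
  #3 SA[3]=10  'bdbca'
  #4 SA[4]=13  'ca'
  #5 SA[5]=0  'cacceceeeebdbca'
  #6 SA[6]=2  'cceceeeebdbca'
  #7 SA[7]=3  'ceceeeebdbca'
  #8 SA[8]=5  'ceeeebdbca'
  #9 SA[9]=11  'dbca'
  #10 SA[10]=9  'ebdbca'
  #11 SA[11]=4  'eceeeebdbca'
  #12 SA[12]=8  'eebdbca'
  #13 SA[13]=7  'eeebdbca'
  #14 SA[14]=6  'eeeebdbca'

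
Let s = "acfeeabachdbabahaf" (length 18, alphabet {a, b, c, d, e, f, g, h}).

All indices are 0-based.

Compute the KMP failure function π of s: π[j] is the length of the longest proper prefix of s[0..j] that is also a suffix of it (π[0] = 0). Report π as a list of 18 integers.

[0, 0, 0, 0, 0, 1, 0, 1, 2, 0, 0, 0, 1, 0, 1, 0, 1, 0]

π[0] = 0
j=1 s[j]='c': π[1]=0 (border '')
j=2 s[j]='f': π[2]=0 (border '')
j=3 s[j]='e': π[3]=0 (border '')
j=4 s[j]='e': π[4]=0 (border '')
j=5 s[j]='a': π[5]=1 (border 'a')
j=6 s[j]='b': k: 1→0; π[6]=0 (border '')
j=7 s[j]='a': π[7]=1 (border 'a')
j=8 s[j]='c': π[8]=2 (border 'ac')
j=9 s[j]='h': k: 2→0; π[9]=0 (border '')
j=10 s[j]='d': π[10]=0 (border '')
j=11 s[j]='b': π[11]=0 (border '')
j=12 s[j]='a': π[12]=1 (border 'a')
j=13 s[j]='b': k: 1→0; π[13]=0 (border '')
j=14 s[j]='a': π[14]=1 (border 'a')
j=15 s[j]='h': k: 1→0; π[15]=0 (border '')
j=16 s[j]='a': π[16]=1 (border 'a')
j=17 s[j]='f': k: 1→0; π[17]=0 (border '')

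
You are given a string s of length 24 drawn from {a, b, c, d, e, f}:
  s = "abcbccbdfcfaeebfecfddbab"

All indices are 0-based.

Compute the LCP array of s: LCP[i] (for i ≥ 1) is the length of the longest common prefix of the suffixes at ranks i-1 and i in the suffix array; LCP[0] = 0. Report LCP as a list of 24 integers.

rank | idx | suffix
   0 |  22 | ab
   1 |   0 | abcbccbdfcfaeebfecfddbab
   2 |  11 | aeebfecfddbab
   3 |  23 | b
   4 |  21 | bab
   5 |   1 | bcbccbdfcfaeebfecfddbab
   6 |   3 | bccbdfcfaeebfecfddbab
   7 |   6 | bdfcfaeebfecfddbab
   8 |  14 | bfecfddbab
   9 |   2 | cbccbdfcfaeebfecfddbab
  10 |   5 | cbdfcfaeebfecfddbab
  11 |   4 | ccbdfcfaeebfecfddbab
  12 |   9 | cfaeebfecfddbab
  13 |  17 | cfddbab
  14 |  20 | dbab
  15 |  19 | ddbab
  16 |   7 | dfcfaeebfecfddbab
  17 |  13 | ebfecfddbab
  18 |  16 | ecfddbab
  19 |  12 | eebfecfddbab
  20 |  10 | faeebfecfddbab
  21 |   8 | fcfaeebfecfddbab
  22 |  18 | fddbab
  23 |  15 | fecfddbab

SA = [22, 0, 11, 23, 21, 1, 3, 6, 14, 2, 5, 4, 9, 17, 20, 19, 7, 13, 16, 12, 10, 8, 18, 15]
i: (SA[i-1],SA[i]) lcp shared
  1: (22,0) 2 'ab'
  2: (0,11) 1 'a'
  3: (11,23) 0 ''
  4: (23,21) 1 'b'
  5: (21,1) 1 'b'
  6: (1,3) 2 'bc'
  7: (3,6) 1 'b'
  8: (6,14) 1 'b'
  9: (14,2) 0 ''
  10: (2,5) 2 'cb'
  11: (5,4) 1 'c'
  12: (4,9) 1 'c'
  13: (9,17) 2 'cf'
  14: (17,20) 0 ''
  15: (20,19) 1 'd'
  16: (19,7) 1 'd'
  17: (7,13) 0 ''
  18: (13,16) 1 'e'
  19: (16,12) 1 'e'
  20: (12,10) 0 ''
  21: (10,8) 1 'f'
  22: (8,18) 1 'f'
  23: (18,15) 1 'f'

[0, 2, 1, 0, 1, 1, 2, 1, 1, 0, 2, 1, 1, 2, 0, 1, 1, 0, 1, 1, 0, 1, 1, 1]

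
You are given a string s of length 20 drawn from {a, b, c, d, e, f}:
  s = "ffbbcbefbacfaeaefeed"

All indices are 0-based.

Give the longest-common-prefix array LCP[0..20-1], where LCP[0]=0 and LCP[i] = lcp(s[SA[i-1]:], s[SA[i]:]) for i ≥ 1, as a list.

[0, 1, 2, 0, 1, 1, 1, 0, 1, 0, 0, 1, 1, 1, 2, 0, 1, 2, 1, 1]

rank | idx | suffix
   0 |   9 | acfaeaefeed
   1 |  12 | aeaefeed
   2 |  14 | aefeed
   3 |   8 | bacfaeaefeed
   4 |   2 | bbcbefbacfaeaefeed
   5 |   3 | bcbefbacfaeaefeed
   6 |   5 | befbacfaeaefeed
   7 |   4 | cbefbacfaeaefeed
   8 |  10 | cfaeaefeed
   9 |  19 | d
  10 |  13 | eaefeed
  11 |  18 | ed
  12 |  17 | eed
  13 |   6 | efbacfaeaefeed
  14 |  15 | efeed
  15 |  11 | faeaefeed
  16 |   7 | fbacfaeaefeed
  17 |   1 | fbbcbefbacfaeaefeed
  18 |  16 | feed
  19 |   0 | ffbbcbefbacfaeaefeed

SA = [9, 12, 14, 8, 2, 3, 5, 4, 10, 19, 13, 18, 17, 6, 15, 11, 7, 1, 16, 0]
i: (SA[i-1],SA[i]) lcp shared
  1: (9,12) 1 'a'
  2: (12,14) 2 'ae'
  3: (14,8) 0 ''
  4: (8,2) 1 'b'
  5: (2,3) 1 'b'
  6: (3,5) 1 'b'
  7: (5,4) 0 ''
  8: (4,10) 1 'c'
  9: (10,19) 0 ''
  10: (19,13) 0 ''
  11: (13,18) 1 'e'
  12: (18,17) 1 'e'
  13: (17,6) 1 'e'
  14: (6,15) 2 'ef'
  15: (15,11) 0 ''
  16: (11,7) 1 'f'
  17: (7,1) 2 'fb'
  18: (1,16) 1 'f'
  19: (16,0) 1 'f'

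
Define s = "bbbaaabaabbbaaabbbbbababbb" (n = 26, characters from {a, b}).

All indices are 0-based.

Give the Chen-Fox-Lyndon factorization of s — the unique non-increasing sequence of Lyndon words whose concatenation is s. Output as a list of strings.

["b", "b", "b", "aaabaabbbaaabbbbbababbb"]

emit factor 1: 'b' (i=0, period=1)
emit factor 2: 'b' (i=1, period=1)
emit factor 3: 'b' (i=2, period=1)
emit factor 4: 'aaabaabbbaaabbbbbababbb' (i=3, period=23)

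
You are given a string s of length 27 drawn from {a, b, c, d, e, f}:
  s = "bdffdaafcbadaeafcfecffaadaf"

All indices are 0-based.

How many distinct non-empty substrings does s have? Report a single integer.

rank | idx | suffix
   0 |  22 | aadaf
   1 |   5 | aafcbadaeafcfecffaadaf
   2 |  10 | adaeafcfecffaadaf
   3 |  23 | adaf
   4 |  12 | aeafcfecffaadaf
   5 |  25 | af
   6 |   6 | afcbadaeafcfecffaadaf
   7 |  14 | afcfecffaadaf
   8 |   9 | badaeafcfecffaadaf
   9 |   0 | bdffdaafcbadaeafcfecffaadaf
  10 |   8 | cbadaeafcfecffaadaf
  11 |  16 | cfecffaadaf
  12 |  19 | cffaadaf
  13 |   4 | daafcbadaeafcfecffaadaf
  14 |  11 | daeafcfecffaadaf
  15 |  24 | daf
  16 |   1 | dffdaafcbadaeafcfecffaadaf
  17 |  13 | eafcfecffaadaf
  18 |  18 | ecffaadaf
  19 |  26 | f
  20 |  21 | faadaf
  21 |   7 | fcbadaeafcfecffaadaf
  22 |  15 | fcfecffaadaf
  23 |   3 | fdaafcbadaeafcfecffaadaf
  24 |  17 | fecffaadaf
  25 |  20 | ffaadaf
  26 |   2 | ffdaafcbadaeafcfecffaadaf

SA = [22, 5, 10, 23, 12, 25, 6, 14, 9, 0, 8, 16, 19, 4, 11, 24, 1, 13, 18, 26, 21, 7, 15, 3, 17, 20, 2]
[i] adj suffixes → lcp
  [1] 22/5 → 2 ('aa')
  [2] 5/10 → 1 ('a')
  [3] 10/23 → 3 ('ada')
  [4] 23/12 → 1 ('a')
  [5] 12/25 → 1 ('a')
  [6] 25/6 → 2 ('af')
  [7] 6/14 → 3 ('afc')
  [8] 14/9 → 0 ('')
  [9] 9/0 → 1 ('b')
  [10] 0/8 → 0 ('')
  [11] 8/16 → 1 ('c')
  [12] 16/19 → 2 ('cf')
  [13] 19/4 → 0 ('')
  [14] 4/11 → 2 ('da')
  [15] 11/24 → 2 ('da')
  [16] 24/1 → 1 ('d')
  [17] 1/13 → 0 ('')
  [18] 13/18 → 1 ('e')
  [19] 18/26 → 0 ('')
  [20] 26/21 → 1 ('f')
  [21] 21/7 → 1 ('f')
  [22] 7/15 → 2 ('fc')
  [23] 15/3 → 1 ('f')
  [24] 3/17 → 1 ('f')
  [25] 17/20 → 1 ('f')
  [26] 20/2 → 2 ('ff')

n(n+1)/2 = 27·28/2 = 378
Σ LCP = 0 + 2 + 1 + 3 + 1 + 1 + 2 + 3 + 0 + 1 + 0 + 1 + 2 + 0 + 2 + 2 + 1 + 0 + 1 + 0 + 1 + 1 + 2 + 1 + 1 + 1 + 2 = 32
distinct = 378 − 32 = 346

346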